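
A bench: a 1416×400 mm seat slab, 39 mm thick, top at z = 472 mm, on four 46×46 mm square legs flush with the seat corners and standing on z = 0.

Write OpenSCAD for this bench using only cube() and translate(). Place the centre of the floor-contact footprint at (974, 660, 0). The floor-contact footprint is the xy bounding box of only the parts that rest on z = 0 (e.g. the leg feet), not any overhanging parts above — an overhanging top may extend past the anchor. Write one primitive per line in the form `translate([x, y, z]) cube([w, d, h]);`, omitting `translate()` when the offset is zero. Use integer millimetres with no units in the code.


// leg_h = 472 − 39 = 433
translate([266, 460, 433]) cube([1416, 400, 39]);
translate([266, 460, 0]) cube([46, 46, 433]);
translate([266, 814, 0]) cube([46, 46, 433]);
translate([1636, 460, 0]) cube([46, 46, 433]);
translate([1636, 814, 0]) cube([46, 46, 433]);


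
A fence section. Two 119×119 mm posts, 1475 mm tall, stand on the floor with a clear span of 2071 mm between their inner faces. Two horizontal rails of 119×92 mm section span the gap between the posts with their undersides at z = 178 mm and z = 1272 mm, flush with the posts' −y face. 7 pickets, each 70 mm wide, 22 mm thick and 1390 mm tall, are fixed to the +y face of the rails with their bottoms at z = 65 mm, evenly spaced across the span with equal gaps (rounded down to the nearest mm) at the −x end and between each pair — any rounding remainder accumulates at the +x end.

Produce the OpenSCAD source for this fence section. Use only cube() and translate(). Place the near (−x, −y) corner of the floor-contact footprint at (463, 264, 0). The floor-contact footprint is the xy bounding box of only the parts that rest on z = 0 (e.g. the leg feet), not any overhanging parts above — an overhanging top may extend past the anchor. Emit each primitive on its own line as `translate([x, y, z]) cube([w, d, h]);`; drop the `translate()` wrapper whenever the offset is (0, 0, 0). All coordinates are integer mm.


translate([463, 264, 0]) cube([119, 119, 1475]);
translate([2653, 264, 0]) cube([119, 119, 1475]);
translate([582, 264, 178]) cube([2071, 119, 92]);
translate([582, 264, 1272]) cube([2071, 119, 92]);
translate([779, 383, 65]) cube([70, 22, 1390]);
translate([1046, 383, 65]) cube([70, 22, 1390]);
translate([1313, 383, 65]) cube([70, 22, 1390]);
translate([1580, 383, 65]) cube([70, 22, 1390]);
translate([1847, 383, 65]) cube([70, 22, 1390]);
translate([2114, 383, 65]) cube([70, 22, 1390]);
translate([2381, 383, 65]) cube([70, 22, 1390]);


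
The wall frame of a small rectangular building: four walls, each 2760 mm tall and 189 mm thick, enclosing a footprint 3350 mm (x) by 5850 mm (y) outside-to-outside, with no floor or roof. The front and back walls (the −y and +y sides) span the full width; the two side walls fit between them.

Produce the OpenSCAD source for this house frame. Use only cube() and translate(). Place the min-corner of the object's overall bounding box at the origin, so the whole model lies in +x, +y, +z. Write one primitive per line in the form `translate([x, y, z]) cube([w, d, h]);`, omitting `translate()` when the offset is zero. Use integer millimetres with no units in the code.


cube([3350, 189, 2760]);
translate([0, 5661, 0]) cube([3350, 189, 2760]);
translate([0, 189, 0]) cube([189, 5472, 2760]);
translate([3161, 189, 0]) cube([189, 5472, 2760]);


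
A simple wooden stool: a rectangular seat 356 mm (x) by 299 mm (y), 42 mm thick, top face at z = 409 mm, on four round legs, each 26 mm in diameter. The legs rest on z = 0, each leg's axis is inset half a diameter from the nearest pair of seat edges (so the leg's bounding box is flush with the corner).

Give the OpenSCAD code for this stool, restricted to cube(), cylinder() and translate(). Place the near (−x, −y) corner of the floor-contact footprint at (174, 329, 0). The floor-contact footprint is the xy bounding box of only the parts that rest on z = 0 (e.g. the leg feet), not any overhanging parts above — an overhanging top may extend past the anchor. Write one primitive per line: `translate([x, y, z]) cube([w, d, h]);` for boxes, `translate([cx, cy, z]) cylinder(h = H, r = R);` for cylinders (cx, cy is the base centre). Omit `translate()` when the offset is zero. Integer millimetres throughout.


translate([174, 329, 367]) cube([356, 299, 42]);
translate([187, 342, 0]) cylinder(h = 367, r = 13);
translate([517, 342, 0]) cylinder(h = 367, r = 13);
translate([187, 615, 0]) cylinder(h = 367, r = 13);
translate([517, 615, 0]) cylinder(h = 367, r = 13);


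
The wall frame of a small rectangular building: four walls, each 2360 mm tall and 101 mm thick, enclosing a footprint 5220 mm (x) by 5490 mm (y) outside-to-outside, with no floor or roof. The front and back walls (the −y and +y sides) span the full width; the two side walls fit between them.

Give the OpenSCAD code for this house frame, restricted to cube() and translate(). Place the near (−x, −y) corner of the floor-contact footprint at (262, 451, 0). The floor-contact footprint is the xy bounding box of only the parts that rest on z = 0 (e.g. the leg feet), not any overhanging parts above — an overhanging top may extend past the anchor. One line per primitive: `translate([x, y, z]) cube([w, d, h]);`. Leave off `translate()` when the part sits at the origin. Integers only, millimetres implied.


translate([262, 451, 0]) cube([5220, 101, 2360]);
translate([262, 5840, 0]) cube([5220, 101, 2360]);
translate([262, 552, 0]) cube([101, 5288, 2360]);
translate([5381, 552, 0]) cube([101, 5288, 2360]);


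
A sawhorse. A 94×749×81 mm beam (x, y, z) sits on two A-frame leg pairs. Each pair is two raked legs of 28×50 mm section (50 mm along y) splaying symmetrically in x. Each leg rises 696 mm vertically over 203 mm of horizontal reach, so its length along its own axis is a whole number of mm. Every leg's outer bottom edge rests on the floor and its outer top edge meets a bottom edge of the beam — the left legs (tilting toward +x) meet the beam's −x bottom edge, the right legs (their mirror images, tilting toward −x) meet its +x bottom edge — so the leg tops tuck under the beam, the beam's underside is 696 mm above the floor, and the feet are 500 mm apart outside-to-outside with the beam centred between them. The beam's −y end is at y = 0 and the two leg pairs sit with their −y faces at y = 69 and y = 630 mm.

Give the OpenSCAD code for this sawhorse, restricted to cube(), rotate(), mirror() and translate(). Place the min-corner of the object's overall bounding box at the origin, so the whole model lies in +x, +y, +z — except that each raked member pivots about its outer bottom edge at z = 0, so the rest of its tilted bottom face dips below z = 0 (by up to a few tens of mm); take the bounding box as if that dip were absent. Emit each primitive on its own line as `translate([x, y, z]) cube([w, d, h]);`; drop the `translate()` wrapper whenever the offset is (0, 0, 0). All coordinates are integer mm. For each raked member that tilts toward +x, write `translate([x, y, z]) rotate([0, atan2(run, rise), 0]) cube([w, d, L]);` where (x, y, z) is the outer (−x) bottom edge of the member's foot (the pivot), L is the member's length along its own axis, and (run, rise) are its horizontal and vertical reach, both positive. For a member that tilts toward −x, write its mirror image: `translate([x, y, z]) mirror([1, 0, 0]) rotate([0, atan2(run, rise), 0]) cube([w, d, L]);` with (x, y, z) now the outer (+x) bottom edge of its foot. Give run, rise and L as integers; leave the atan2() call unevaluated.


// leg length = √(203² + 696²) = 725
// right-leg outer foot x = 2·203 + 94 = 500
// beam min-corner = (203, 0, 696)
translate([203, 0, 696]) cube([94, 749, 81]);
translate([0, 69, 0]) rotate([0, atan2(203, 696), 0]) cube([28, 50, 725]);
translate([500, 69, 0]) mirror([1, 0, 0]) rotate([0, atan2(203, 696), 0]) cube([28, 50, 725]);
translate([0, 630, 0]) rotate([0, atan2(203, 696), 0]) cube([28, 50, 725]);
translate([500, 630, 0]) mirror([1, 0, 0]) rotate([0, atan2(203, 696), 0]) cube([28, 50, 725]);


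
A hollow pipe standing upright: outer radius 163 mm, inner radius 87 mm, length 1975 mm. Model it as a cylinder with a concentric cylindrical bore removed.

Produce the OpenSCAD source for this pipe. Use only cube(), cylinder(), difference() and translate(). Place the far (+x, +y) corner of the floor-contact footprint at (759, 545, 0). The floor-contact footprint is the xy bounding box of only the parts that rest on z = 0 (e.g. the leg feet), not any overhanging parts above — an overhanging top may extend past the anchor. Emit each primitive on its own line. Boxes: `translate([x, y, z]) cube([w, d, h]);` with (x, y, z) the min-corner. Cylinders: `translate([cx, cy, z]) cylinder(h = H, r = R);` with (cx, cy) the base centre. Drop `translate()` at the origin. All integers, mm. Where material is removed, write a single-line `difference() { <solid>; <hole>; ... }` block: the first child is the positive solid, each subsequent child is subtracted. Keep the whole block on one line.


difference() { translate([596, 382, 0]) cylinder(h = 1975, r = 163); translate([596, 382, 0]) cylinder(h = 1975, r = 87); }


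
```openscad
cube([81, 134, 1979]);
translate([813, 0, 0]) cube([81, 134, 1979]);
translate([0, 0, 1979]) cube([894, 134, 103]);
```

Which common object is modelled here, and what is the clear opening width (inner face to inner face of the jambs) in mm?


A door frame. The clear opening width is 732 mm.

Two 1979 mm tall posts with a header on top — a door frame. The left jamb is 81 mm wide at x = 0; the right jamb starts at x = 813. The clear opening is 813 − 81 = 732 mm.


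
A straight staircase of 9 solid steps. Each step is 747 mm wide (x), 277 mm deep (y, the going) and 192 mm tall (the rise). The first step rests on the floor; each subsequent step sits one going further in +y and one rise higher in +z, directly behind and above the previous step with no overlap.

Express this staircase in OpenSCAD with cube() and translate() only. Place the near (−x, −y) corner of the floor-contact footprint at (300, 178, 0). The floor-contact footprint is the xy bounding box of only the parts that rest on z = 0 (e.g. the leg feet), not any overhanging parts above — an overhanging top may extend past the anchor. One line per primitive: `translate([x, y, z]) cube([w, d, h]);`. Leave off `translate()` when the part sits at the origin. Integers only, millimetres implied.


translate([300, 178, 0]) cube([747, 277, 192]);
translate([300, 455, 192]) cube([747, 277, 192]);
translate([300, 732, 384]) cube([747, 277, 192]);
translate([300, 1009, 576]) cube([747, 277, 192]);
translate([300, 1286, 768]) cube([747, 277, 192]);
translate([300, 1563, 960]) cube([747, 277, 192]);
translate([300, 1840, 1152]) cube([747, 277, 192]);
translate([300, 2117, 1344]) cube([747, 277, 192]);
translate([300, 2394, 1536]) cube([747, 277, 192]);


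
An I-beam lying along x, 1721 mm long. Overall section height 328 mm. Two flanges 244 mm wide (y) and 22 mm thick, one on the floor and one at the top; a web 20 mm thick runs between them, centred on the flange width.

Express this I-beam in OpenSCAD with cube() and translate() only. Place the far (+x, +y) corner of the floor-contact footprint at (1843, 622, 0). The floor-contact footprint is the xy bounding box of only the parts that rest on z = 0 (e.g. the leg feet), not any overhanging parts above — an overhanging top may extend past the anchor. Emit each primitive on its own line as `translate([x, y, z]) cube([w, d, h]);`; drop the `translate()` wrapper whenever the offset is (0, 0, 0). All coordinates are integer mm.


translate([122, 378, 0]) cube([1721, 244, 22]);
translate([122, 490, 22]) cube([1721, 20, 284]);
translate([122, 378, 306]) cube([1721, 244, 22]);


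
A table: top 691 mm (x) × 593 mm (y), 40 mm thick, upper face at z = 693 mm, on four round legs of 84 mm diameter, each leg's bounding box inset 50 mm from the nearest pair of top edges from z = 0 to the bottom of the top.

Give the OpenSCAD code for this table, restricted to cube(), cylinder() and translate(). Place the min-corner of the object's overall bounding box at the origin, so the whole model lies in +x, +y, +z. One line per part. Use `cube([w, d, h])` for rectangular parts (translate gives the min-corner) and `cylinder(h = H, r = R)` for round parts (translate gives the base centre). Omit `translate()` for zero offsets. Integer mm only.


translate([0, 0, 653]) cube([691, 593, 40]);
translate([92, 92, 0]) cylinder(h = 653, r = 42);
translate([599, 92, 0]) cylinder(h = 653, r = 42);
translate([92, 501, 0]) cylinder(h = 653, r = 42);
translate([599, 501, 0]) cylinder(h = 653, r = 42);


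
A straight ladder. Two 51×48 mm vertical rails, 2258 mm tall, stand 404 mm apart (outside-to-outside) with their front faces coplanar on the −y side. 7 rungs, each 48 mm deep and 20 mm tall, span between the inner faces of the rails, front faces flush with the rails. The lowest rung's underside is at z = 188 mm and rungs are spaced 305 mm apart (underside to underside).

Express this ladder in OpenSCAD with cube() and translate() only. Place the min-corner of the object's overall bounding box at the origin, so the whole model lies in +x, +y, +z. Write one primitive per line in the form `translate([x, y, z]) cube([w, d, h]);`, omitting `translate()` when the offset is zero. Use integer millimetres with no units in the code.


cube([51, 48, 2258]);
translate([353, 0, 0]) cube([51, 48, 2258]);
translate([51, 0, 188]) cube([302, 48, 20]);
translate([51, 0, 493]) cube([302, 48, 20]);
translate([51, 0, 798]) cube([302, 48, 20]);
translate([51, 0, 1103]) cube([302, 48, 20]);
translate([51, 0, 1408]) cube([302, 48, 20]);
translate([51, 0, 1713]) cube([302, 48, 20]);
translate([51, 0, 2018]) cube([302, 48, 20]);


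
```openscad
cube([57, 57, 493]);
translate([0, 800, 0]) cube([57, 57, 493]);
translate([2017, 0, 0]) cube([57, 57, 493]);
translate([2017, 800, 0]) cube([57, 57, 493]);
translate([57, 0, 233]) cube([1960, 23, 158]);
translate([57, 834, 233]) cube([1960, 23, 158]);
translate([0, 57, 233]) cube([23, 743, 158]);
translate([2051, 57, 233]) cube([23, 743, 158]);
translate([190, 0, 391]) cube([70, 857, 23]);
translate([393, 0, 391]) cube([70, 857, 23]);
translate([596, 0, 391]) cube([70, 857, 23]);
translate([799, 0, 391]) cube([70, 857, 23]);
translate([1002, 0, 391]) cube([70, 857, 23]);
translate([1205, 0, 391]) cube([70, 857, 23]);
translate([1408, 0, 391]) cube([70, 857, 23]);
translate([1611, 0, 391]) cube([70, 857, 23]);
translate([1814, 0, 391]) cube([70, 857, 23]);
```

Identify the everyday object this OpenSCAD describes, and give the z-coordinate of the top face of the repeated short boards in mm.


A bed frame. The slat-top height is 414 mm.

Four posts, four rails, and a row of slats — a bed frame. Slats sit on the rails at z = 233 + 158 = 391; with slat thickness 23, the top is 414 mm.


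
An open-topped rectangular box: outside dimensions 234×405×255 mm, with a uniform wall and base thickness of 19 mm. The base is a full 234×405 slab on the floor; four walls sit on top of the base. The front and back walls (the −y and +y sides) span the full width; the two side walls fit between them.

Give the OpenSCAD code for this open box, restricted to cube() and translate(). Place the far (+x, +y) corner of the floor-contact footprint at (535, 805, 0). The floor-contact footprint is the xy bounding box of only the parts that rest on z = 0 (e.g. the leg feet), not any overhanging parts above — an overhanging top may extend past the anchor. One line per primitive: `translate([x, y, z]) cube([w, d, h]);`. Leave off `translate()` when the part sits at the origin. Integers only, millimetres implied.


translate([301, 400, 0]) cube([234, 405, 19]);
translate([301, 400, 19]) cube([234, 19, 236]);
translate([301, 786, 19]) cube([234, 19, 236]);
translate([301, 419, 19]) cube([19, 367, 236]);
translate([516, 419, 19]) cube([19, 367, 236]);


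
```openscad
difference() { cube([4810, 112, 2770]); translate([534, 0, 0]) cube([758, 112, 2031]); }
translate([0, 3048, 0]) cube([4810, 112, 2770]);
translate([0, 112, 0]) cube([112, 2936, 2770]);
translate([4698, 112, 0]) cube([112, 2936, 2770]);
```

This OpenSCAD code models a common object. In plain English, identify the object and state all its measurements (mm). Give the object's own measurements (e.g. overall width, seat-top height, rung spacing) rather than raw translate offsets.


A single room: four walls, each 2770 mm tall and 112 mm thick, enclosing an outside footprint 4810×3160 mm (x × y), no floor or roof. The front and back walls (−y and +y sides) run the full x-width; the side walls fit between their inner faces. A door opening 758 mm wide and 2031 mm tall is cut through the front wall from the floor up, its −x edge 534 mm from the wall's −x end.


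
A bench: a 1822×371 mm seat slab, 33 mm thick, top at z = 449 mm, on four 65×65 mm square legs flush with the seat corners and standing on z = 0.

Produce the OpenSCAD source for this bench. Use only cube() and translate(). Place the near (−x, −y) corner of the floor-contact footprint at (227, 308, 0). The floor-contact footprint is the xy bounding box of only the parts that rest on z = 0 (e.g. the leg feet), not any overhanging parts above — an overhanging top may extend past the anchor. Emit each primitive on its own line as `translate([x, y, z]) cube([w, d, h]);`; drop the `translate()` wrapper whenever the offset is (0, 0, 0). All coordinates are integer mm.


translate([227, 308, 416]) cube([1822, 371, 33]);
translate([227, 308, 0]) cube([65, 65, 416]);
translate([227, 614, 0]) cube([65, 65, 416]);
translate([1984, 308, 0]) cube([65, 65, 416]);
translate([1984, 614, 0]) cube([65, 65, 416]);


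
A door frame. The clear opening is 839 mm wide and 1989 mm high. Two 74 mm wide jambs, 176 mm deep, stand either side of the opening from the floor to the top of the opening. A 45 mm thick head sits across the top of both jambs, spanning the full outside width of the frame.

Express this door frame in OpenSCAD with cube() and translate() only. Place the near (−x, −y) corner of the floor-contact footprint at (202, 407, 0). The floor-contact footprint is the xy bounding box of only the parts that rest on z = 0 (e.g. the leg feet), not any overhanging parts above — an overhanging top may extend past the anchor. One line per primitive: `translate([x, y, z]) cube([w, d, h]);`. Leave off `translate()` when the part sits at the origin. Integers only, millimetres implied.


translate([202, 407, 0]) cube([74, 176, 1989]);
translate([1115, 407, 0]) cube([74, 176, 1989]);
translate([202, 407, 1989]) cube([987, 176, 45]);


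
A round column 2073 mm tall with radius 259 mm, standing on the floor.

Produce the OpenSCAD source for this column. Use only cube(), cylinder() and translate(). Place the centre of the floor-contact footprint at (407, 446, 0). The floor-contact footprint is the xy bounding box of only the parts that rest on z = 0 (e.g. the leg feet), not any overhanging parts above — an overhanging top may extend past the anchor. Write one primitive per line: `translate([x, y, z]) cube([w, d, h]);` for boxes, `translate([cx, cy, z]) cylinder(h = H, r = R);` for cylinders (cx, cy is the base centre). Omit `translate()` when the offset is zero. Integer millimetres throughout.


translate([407, 446, 0]) cylinder(h = 2073, r = 259);


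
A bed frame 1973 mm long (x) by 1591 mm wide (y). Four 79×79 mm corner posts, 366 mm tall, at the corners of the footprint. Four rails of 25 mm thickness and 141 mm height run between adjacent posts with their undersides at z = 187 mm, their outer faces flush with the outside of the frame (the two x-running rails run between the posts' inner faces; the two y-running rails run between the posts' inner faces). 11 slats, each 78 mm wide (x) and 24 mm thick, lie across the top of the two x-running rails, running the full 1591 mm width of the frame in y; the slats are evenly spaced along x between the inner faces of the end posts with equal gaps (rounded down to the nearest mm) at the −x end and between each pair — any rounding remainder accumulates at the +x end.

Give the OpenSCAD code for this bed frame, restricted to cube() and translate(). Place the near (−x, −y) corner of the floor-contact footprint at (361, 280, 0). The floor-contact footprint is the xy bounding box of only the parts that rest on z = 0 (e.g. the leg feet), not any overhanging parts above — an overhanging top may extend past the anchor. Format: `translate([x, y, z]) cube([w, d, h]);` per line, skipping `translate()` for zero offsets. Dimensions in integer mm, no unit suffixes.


translate([361, 280, 0]) cube([79, 79, 366]);
translate([361, 1792, 0]) cube([79, 79, 366]);
translate([2255, 280, 0]) cube([79, 79, 366]);
translate([2255, 1792, 0]) cube([79, 79, 366]);
translate([440, 280, 187]) cube([1815, 25, 141]);
translate([440, 1846, 187]) cube([1815, 25, 141]);
translate([361, 359, 187]) cube([25, 1433, 141]);
translate([2309, 359, 187]) cube([25, 1433, 141]);
translate([519, 280, 328]) cube([78, 1591, 24]);
translate([676, 280, 328]) cube([78, 1591, 24]);
translate([833, 280, 328]) cube([78, 1591, 24]);
translate([990, 280, 328]) cube([78, 1591, 24]);
translate([1147, 280, 328]) cube([78, 1591, 24]);
translate([1304, 280, 328]) cube([78, 1591, 24]);
translate([1461, 280, 328]) cube([78, 1591, 24]);
translate([1618, 280, 328]) cube([78, 1591, 24]);
translate([1775, 280, 328]) cube([78, 1591, 24]);
translate([1932, 280, 328]) cube([78, 1591, 24]);
translate([2089, 280, 328]) cube([78, 1591, 24]);


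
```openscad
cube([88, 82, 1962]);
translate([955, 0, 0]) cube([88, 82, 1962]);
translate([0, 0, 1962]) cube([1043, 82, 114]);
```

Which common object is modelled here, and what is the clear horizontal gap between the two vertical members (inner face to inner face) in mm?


A door frame. The clear opening width is 867 mm.

Two 1962 mm tall posts with a header on top — a door frame. The left jamb is 88 mm wide at x = 0; the right jamb starts at x = 955. The clear opening is 955 − 88 = 867 mm.


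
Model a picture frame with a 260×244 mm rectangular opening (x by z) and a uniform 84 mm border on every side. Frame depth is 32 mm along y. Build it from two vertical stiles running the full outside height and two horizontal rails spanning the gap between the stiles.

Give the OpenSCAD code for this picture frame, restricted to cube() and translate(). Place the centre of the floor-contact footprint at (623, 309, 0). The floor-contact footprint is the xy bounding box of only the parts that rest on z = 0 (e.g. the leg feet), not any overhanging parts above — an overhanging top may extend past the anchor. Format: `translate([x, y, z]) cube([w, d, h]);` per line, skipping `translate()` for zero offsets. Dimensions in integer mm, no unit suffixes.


translate([409, 293, 0]) cube([84, 32, 412]);
translate([753, 293, 0]) cube([84, 32, 412]);
translate([493, 293, 0]) cube([260, 32, 84]);
translate([493, 293, 328]) cube([260, 32, 84]);


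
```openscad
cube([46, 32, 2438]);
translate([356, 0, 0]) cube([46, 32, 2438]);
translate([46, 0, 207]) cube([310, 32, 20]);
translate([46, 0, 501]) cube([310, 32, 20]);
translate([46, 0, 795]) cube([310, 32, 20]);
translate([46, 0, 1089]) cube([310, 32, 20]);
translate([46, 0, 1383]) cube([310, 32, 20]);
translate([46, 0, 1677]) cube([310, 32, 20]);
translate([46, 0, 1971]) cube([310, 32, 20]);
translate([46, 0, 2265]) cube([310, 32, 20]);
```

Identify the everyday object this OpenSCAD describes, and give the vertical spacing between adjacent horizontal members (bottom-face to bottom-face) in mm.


A ladder. The rung spacing is 294 mm.

Two tall 46×32 posts with 8 short bars between them — a ladder. Adjacent rungs sit at z = 207 and z = 501, so the spacing is 501 − 207 = 294 mm.


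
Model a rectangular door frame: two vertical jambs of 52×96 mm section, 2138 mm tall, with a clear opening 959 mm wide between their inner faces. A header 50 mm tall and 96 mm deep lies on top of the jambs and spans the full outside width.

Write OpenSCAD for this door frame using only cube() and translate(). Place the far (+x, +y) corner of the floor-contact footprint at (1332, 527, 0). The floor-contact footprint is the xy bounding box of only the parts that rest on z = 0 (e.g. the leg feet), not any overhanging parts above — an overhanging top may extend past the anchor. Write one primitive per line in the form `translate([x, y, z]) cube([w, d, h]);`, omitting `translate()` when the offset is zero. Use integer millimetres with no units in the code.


translate([269, 431, 0]) cube([52, 96, 2138]);
translate([1280, 431, 0]) cube([52, 96, 2138]);
translate([269, 431, 2138]) cube([1063, 96, 50]);


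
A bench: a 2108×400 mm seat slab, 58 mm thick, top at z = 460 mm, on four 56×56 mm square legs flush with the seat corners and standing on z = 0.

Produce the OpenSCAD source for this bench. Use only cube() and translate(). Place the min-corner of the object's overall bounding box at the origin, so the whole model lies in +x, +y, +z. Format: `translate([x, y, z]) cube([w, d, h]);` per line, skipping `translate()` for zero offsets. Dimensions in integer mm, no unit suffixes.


translate([0, 0, 402]) cube([2108, 400, 58]);
cube([56, 56, 402]);
translate([0, 344, 0]) cube([56, 56, 402]);
translate([2052, 0, 0]) cube([56, 56, 402]);
translate([2052, 344, 0]) cube([56, 56, 402]);


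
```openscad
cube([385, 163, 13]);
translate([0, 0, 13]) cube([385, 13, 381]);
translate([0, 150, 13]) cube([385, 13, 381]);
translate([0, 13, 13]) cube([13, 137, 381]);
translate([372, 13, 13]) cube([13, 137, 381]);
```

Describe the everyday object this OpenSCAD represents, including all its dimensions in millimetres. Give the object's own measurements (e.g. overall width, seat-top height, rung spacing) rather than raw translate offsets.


An open-topped rectangular box: outside dimensions 385×163×394 mm, with a uniform wall and base thickness of 13 mm. The base is a full 385×163 slab on the floor; four walls sit on top of the base. The front and back walls (the −y and +y sides) span the full width; the two side walls fit between them.


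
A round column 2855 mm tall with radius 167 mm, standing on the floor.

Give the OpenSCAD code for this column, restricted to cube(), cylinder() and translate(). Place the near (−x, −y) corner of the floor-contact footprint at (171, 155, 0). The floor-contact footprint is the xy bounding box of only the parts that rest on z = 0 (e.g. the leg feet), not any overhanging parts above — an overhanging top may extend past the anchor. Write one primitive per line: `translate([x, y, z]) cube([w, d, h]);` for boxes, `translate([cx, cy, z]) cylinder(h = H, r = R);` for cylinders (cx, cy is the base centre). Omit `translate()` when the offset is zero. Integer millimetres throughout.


translate([338, 322, 0]) cylinder(h = 2855, r = 167);


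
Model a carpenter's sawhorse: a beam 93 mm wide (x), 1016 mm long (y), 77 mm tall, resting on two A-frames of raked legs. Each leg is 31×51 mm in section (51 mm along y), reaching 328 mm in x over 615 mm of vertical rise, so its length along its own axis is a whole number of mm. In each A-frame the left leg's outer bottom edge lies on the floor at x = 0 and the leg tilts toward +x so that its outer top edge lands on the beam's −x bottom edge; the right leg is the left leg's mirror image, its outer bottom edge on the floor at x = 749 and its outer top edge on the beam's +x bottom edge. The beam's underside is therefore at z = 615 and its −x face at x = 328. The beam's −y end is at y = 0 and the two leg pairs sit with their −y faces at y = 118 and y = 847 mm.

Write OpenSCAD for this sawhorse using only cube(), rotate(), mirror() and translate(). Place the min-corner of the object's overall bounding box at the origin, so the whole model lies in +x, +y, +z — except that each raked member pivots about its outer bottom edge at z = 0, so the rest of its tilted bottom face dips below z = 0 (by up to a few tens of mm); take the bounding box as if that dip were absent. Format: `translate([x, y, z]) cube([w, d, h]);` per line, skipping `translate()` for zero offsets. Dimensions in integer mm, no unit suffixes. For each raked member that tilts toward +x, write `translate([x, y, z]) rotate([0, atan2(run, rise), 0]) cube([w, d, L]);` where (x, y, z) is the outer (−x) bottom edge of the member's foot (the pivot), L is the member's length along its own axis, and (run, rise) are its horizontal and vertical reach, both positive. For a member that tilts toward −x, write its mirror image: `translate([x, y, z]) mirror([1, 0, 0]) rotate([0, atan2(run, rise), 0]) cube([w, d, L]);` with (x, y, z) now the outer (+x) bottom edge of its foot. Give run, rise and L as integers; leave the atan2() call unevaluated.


// leg length = √(328² + 615²) = 697
// right-leg outer foot x = 2·328 + 93 = 749
// beam min-corner = (328, 0, 615)
translate([328, 0, 615]) cube([93, 1016, 77]);
translate([0, 118, 0]) rotate([0, atan2(328, 615), 0]) cube([31, 51, 697]);
translate([749, 118, 0]) mirror([1, 0, 0]) rotate([0, atan2(328, 615), 0]) cube([31, 51, 697]);
translate([0, 847, 0]) rotate([0, atan2(328, 615), 0]) cube([31, 51, 697]);
translate([749, 847, 0]) mirror([1, 0, 0]) rotate([0, atan2(328, 615), 0]) cube([31, 51, 697]);


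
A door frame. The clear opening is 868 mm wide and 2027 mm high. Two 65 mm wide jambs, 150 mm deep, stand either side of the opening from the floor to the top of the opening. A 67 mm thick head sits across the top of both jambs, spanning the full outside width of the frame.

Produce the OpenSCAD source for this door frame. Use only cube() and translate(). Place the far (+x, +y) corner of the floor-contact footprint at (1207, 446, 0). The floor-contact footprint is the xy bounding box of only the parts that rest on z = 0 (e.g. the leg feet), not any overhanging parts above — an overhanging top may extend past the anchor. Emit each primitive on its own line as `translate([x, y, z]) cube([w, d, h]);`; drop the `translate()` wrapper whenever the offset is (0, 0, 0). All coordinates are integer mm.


translate([209, 296, 0]) cube([65, 150, 2027]);
translate([1142, 296, 0]) cube([65, 150, 2027]);
translate([209, 296, 2027]) cube([998, 150, 67]);


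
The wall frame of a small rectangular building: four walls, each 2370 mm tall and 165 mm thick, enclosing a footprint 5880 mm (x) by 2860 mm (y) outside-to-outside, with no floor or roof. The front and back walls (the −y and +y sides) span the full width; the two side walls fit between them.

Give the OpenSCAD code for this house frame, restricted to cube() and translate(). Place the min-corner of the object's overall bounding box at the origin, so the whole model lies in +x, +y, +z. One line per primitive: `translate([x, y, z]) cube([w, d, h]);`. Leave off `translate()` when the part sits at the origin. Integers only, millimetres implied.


cube([5880, 165, 2370]);
translate([0, 2695, 0]) cube([5880, 165, 2370]);
translate([0, 165, 0]) cube([165, 2530, 2370]);
translate([5715, 165, 0]) cube([165, 2530, 2370]);


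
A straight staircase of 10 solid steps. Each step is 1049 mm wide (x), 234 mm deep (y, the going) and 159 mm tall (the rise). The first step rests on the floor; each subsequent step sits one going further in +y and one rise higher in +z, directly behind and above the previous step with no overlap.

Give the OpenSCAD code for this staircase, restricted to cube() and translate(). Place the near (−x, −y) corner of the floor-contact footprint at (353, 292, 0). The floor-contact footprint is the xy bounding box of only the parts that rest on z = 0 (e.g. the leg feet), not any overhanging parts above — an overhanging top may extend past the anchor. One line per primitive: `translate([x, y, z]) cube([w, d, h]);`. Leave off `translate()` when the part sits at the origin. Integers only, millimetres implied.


translate([353, 292, 0]) cube([1049, 234, 159]);
translate([353, 526, 159]) cube([1049, 234, 159]);
translate([353, 760, 318]) cube([1049, 234, 159]);
translate([353, 994, 477]) cube([1049, 234, 159]);
translate([353, 1228, 636]) cube([1049, 234, 159]);
translate([353, 1462, 795]) cube([1049, 234, 159]);
translate([353, 1696, 954]) cube([1049, 234, 159]);
translate([353, 1930, 1113]) cube([1049, 234, 159]);
translate([353, 2164, 1272]) cube([1049, 234, 159]);
translate([353, 2398, 1431]) cube([1049, 234, 159]);


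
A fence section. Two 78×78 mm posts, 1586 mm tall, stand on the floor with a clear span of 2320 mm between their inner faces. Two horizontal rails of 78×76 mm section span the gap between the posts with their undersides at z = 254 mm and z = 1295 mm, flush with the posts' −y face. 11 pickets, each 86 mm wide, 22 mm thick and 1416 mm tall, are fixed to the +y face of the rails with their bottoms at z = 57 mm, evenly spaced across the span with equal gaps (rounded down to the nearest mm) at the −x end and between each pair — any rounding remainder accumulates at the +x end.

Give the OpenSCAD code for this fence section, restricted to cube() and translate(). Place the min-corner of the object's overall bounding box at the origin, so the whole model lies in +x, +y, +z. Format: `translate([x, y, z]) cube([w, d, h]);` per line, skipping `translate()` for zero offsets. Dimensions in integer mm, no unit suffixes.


cube([78, 78, 1586]);
translate([2398, 0, 0]) cube([78, 78, 1586]);
translate([78, 0, 254]) cube([2320, 78, 76]);
translate([78, 0, 1295]) cube([2320, 78, 76]);
translate([192, 78, 57]) cube([86, 22, 1416]);
translate([392, 78, 57]) cube([86, 22, 1416]);
translate([592, 78, 57]) cube([86, 22, 1416]);
translate([792, 78, 57]) cube([86, 22, 1416]);
translate([992, 78, 57]) cube([86, 22, 1416]);
translate([1192, 78, 57]) cube([86, 22, 1416]);
translate([1392, 78, 57]) cube([86, 22, 1416]);
translate([1592, 78, 57]) cube([86, 22, 1416]);
translate([1792, 78, 57]) cube([86, 22, 1416]);
translate([1992, 78, 57]) cube([86, 22, 1416]);
translate([2192, 78, 57]) cube([86, 22, 1416]);


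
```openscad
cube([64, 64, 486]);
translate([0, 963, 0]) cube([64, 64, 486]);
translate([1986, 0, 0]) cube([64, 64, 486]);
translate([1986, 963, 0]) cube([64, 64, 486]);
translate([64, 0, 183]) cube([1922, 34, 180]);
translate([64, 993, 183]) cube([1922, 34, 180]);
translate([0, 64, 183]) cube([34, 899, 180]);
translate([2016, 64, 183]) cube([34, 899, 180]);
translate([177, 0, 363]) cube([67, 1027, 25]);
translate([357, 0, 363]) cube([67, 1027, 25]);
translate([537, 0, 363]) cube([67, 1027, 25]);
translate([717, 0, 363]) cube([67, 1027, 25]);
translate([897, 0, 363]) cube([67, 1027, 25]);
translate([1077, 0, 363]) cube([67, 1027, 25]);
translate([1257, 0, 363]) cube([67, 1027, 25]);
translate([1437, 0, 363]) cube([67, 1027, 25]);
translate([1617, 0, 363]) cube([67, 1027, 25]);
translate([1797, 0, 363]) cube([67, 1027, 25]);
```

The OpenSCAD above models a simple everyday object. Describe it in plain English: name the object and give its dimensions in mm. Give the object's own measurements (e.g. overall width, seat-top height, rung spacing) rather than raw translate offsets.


A bed frame 2050 mm long (x) by 1027 mm wide (y). Four 64×64 mm corner posts, 486 mm tall, at the corners of the footprint. Four rails of 34 mm thickness and 180 mm height run between adjacent posts with their undersides at z = 183 mm, their outer faces flush with the outside of the frame (the two x-running rails run between the posts' inner faces; the two y-running rails run between the posts' inner faces). 10 slats, each 67 mm wide (x) and 25 mm thick, lie across the top of the two x-running rails, running the full 1027 mm width of the frame in y; along x they sit between the end posts with a 113 mm gap after the −x posts and between neighbouring slats, leaving 122 mm before the +x posts.


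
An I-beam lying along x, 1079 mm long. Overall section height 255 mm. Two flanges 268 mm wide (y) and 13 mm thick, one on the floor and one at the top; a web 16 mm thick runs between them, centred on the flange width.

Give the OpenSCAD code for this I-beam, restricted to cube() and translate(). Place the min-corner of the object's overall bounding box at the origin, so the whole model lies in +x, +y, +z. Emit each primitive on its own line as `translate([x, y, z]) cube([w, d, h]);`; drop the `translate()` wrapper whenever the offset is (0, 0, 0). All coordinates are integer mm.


cube([1079, 268, 13]);
translate([0, 126, 13]) cube([1079, 16, 229]);
translate([0, 0, 242]) cube([1079, 268, 13]);


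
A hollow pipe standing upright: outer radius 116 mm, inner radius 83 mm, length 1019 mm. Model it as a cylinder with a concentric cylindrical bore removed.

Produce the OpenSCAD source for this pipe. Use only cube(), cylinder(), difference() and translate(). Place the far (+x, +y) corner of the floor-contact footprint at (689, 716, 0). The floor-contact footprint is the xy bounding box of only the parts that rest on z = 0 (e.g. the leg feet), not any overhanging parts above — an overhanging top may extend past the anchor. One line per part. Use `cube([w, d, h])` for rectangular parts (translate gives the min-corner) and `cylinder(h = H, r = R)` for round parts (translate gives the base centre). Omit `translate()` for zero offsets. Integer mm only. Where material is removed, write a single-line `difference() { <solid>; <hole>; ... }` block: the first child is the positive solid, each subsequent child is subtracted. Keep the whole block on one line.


difference() { translate([573, 600, 0]) cylinder(h = 1019, r = 116); translate([573, 600, 0]) cylinder(h = 1019, r = 83); }


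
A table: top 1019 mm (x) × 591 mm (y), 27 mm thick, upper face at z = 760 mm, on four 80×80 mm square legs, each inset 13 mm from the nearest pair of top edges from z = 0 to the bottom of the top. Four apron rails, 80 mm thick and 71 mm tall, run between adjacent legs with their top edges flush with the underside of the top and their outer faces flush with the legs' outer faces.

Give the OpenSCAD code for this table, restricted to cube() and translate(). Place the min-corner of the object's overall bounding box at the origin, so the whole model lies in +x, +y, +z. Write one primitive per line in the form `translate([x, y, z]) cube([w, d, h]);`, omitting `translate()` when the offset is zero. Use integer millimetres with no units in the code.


translate([0, 0, 733]) cube([1019, 591, 27]);
translate([13, 13, 0]) cube([80, 80, 733]);
translate([926, 13, 0]) cube([80, 80, 733]);
translate([13, 498, 0]) cube([80, 80, 733]);
translate([926, 498, 0]) cube([80, 80, 733]);
translate([93, 13, 662]) cube([833, 80, 71]);
translate([93, 498, 662]) cube([833, 80, 71]);
translate([13, 93, 662]) cube([80, 405, 71]);
translate([926, 93, 662]) cube([80, 405, 71]);


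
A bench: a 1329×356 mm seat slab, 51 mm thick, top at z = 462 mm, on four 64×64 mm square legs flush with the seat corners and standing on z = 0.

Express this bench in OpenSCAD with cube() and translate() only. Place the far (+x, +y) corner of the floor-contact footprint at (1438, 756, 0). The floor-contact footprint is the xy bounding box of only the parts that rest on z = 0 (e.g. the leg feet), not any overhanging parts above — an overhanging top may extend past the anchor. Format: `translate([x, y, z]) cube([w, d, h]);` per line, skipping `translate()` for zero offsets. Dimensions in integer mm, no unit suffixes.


translate([109, 400, 411]) cube([1329, 356, 51]);
translate([109, 400, 0]) cube([64, 64, 411]);
translate([109, 692, 0]) cube([64, 64, 411]);
translate([1374, 400, 0]) cube([64, 64, 411]);
translate([1374, 692, 0]) cube([64, 64, 411]);


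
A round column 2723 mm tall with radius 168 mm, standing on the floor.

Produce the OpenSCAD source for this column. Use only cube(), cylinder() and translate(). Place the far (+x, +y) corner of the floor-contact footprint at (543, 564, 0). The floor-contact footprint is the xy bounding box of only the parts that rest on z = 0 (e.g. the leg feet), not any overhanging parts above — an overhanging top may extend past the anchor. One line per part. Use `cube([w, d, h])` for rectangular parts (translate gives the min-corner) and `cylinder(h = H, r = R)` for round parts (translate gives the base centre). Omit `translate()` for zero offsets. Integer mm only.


translate([375, 396, 0]) cylinder(h = 2723, r = 168);
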